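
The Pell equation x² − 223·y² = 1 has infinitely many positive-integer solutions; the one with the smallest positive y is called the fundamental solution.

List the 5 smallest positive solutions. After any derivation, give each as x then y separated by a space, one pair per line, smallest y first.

[14; 1,13,1,28] for √223; ℓ=4 ⇒ convergent index 3
step 0: (14, 1)  from 14·(1,0) + (0,1)
step 1: (15, 1)  from 1·(14,1) + (1,0)
step 2: (209, 14)  from 13·(15,1) + (14,1)
step 3: (224, 15)  from 1·(209,14) + (15,1)
(x₁, y₁) = (224, 15);  224² − 223·15² = 1 ✓
n=2: (224,15)∘(224,15) = (224·224+223·15·15, 224·15+15·224) = (100351,6720)
n=3: (100351,6720)∘(224,15) = (224·100351+223·15·6720, 224·6720+15·100351) = (44957024,3010545)
n=4: (44957024,3010545)∘(224,15) = (224·44957024+223·15·3010545, 224·3010545+15·44957024) = (20140646401,1348717440)
n=5: (20140646401,1348717440)∘(224,15) = (224·20140646401+223·15·1348717440, 224·1348717440+15·20140646401) = (9022964630624,604222402575)

224 15
100351 6720
44957024 3010545
20140646401 1348717440
9022964630624 604222402575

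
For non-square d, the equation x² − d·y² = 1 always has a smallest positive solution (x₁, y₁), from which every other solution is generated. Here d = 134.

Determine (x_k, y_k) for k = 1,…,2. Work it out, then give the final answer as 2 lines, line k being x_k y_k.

145925 12606
42588211249 3679061100

[11; 1,1,2,1,3,…,1,1,22] for √134; ℓ=14 ⇒ convergent index 13
a_0=11:  p_0=11·1+0=11,  q_0=11·0+1=1
a_1=1:  p_1=1·11+1=12,  q_1=1·1+0=1
a_2=1:  p_2=1·12+11=23,  q_2=1·1+1=2
a_3=2:  p_3=2·23+12=58,  q_3=2·2+1=5
a_4=1:  p_4=1·58+23=81,  q_4=1·5+2=7
…
a_7=10:  p_7=10·382+301=4121,  q_7=10·33+26=356
…
a_9=3:  p_9=3·4503+4121=17630,  q_9=3·389+356=1523
…
a_11=2:  p_11=2·22133+17630=61896,  q_11=2·1912+1523=5347
a_12=1:  p_12=1·61896+22133=84029,  q_12=1·5347+1912=7259
a_13=1:  p_13=1·84029+61896=145925,  q_13=1·7259+5347=12606
(x₁, y₁) = (145925, 12606);  145925² − 134·12606² = 1 ✓
(x_2, y_2) = (145925·145925 + 134·12606·12606, 145925·12606 + 12606·145925) = (42588211249, 3679061100)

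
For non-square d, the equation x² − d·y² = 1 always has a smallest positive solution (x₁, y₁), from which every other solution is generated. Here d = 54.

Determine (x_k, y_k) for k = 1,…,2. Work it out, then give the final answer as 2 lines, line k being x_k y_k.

[7; 2,1,6,1,2,14] for √54; ℓ=6 ⇒ convergent index 5
step 0: (7, 1)  from 7·(1,0) + (0,1)
…
step 2: (22, 3)  from 1·(15,2) + (7,1)
step 3: (147, 20)  from 6·(22,3) + (15,2)
step 4: (169, 23)  from 1·(147,20) + (22,3)
step 5: (485, 66)  from 2·(169,23) + (147,20)
(x₁, y₁) = (485, 66);  485² − 54·66² = 1 ✓
(x_2, y_2) = (485·485 + 54·66·66, 485·66 + 66·485) = (470449, 64020)

485 66
470449 64020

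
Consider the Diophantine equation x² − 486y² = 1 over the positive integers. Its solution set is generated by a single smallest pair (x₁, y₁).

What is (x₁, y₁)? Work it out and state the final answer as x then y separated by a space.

[22; 22,44] for √486; ℓ=2 ⇒ convergent index 1
step 0: (22, 1)  from 22·(1,0) + (0,1)
step 1: (485, 22)  from 22·(22,1) + (1,0)
(x₁, y₁) = (485, 22);  485² − 486·22² = 1 ✓

485 22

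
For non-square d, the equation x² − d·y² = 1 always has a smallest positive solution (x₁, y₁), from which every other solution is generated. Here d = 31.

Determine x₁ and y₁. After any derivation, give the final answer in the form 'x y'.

1520 273

d=31: √d = [5; 1,1,3,5,3,1,1,10] (ℓ=8, even), read p_7/q_7
i=0: a=5 ⇒ p=5, q=1
…
i=2: a=1 ⇒ p=11, q=2
i=3: a=3 ⇒ p=39, q=7
…
i=6: a=1 ⇒ p=863, q=155
i=7: a=1 ⇒ p=1520, q=273
fundamental: x₁=1520, y₁=273  (since 2310400 − 31·74529 = 1)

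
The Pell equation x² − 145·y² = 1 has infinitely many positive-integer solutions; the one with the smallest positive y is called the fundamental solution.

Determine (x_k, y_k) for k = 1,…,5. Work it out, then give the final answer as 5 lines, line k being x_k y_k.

289 24
167041 13872
96549409 8017992
55805391361 4634385504
32255419657249 2678666803320

√145 → a₀=12, period (24); ℓ=1 odd so k=1
k=0  a_k=12  p_k/q_k = 12/1
k=1  a_k=24  p_k/q_k = 289/24
fundamental: x₁=289, y₁=24  (since 83521 − 145·576 = 1)
(x_2, y_2) = (289·289 + 145·24·24, 289·24 + 24·289) = (167041, 13872)
(x_3, y_3) = (289·167041 + 145·24·13872, 289·13872 + 24·167041) = (96549409, 8017992)
(x_4, y_4) = (289·96549409 + 145·24·8017992, 289·8017992 + 24·96549409) = (55805391361, 4634385504)
(x_5, y_5) = (289·55805391361 + 145·24·4634385504, 289·4634385504 + 24·55805391361) = (32255419657249, 2678666803320)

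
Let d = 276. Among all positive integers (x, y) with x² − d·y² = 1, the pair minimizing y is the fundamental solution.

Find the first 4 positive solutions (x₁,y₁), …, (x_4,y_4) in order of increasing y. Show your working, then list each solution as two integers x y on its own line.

√276 → a₀=16, period (1,1,1,1,2,2,2,1,1,1,1,32); ℓ=12 even so k=11
i=0: a=16 ⇒ p=16, q=1
…
i=4: a=1 ⇒ p=83, q=5
…
i=8: a=1 ⇒ p=1761, q=106
…
i=10: a=1 ⇒ p=4768, q=287
i=11: a=1 ⇒ p=7775, q=468
(x₁, y₁) = (7775, 468);  7775² − 276·468² = 1 ✓
(7775+468√276)^2 = 120901249 + 7277400√276
(7775+468√276)^3 = 1880014414175 + 113163569532√276
(7775+468√276)^4 = 29234224019520001 + 1759693498945200√276

7775 468
120901249 7277400
1880014414175 113163569532
29234224019520001 1759693498945200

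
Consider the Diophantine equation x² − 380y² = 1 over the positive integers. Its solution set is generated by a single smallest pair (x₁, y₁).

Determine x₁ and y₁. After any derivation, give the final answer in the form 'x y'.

39 2

[19; 2,38] for √380; ℓ=2 ⇒ convergent index 1
step 0: (19, 1)  from 19·(1,0) + (0,1)
step 1: (39, 2)  from 2·(19,1) + (1,0)
(x₁, y₁) = (39, 2);  39² − 380·2² = 1 ✓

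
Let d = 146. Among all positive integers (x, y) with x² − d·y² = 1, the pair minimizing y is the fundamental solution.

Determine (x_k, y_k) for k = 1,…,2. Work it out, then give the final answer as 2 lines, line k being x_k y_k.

√146 = [12; 12,24, …], period ℓ=2 (even) → k=1
a_0=12:  p_0=12·1+0=12,  q_0=12·0+1=1
a_1=12:  p_1=12·12+1=145,  q_1=12·1+0=12
fundamental: x₁=145, y₁=12  (since 21025 − 146·144 = 1)
(145+12√146)^2 = 42049 + 3480√146

145 12
42049 3480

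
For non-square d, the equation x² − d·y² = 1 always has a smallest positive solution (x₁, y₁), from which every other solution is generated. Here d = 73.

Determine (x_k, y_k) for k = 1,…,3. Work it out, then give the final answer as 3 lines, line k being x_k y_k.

d=73: √d = [8; 1,1,5,5,1,1,16] (ℓ=7, odd), read p_13/q_13
step 0: (8, 1)  from 8·(1,0) + (0,1)
…
step 3: (94, 11)  from 5·(17,2) + (9,1)
…
step 5: (581, 68)  from 1·(487,57) + (94,11)
…
step 7: (17669, 2068)  from 16·(1068,125) + (581,68)
step 8: (18737, 2193)  from 1·(17669,2068) + (1068,125)
step 9: (36406, 4261)  from 1·(18737,2193) + (17669,2068)
step 10: (200767, 23498)  from 5·(36406,4261) + (18737,2193)
…
step 12: (1241008, 145249)  from 1·(1040241,121751) + (200767,23498)
step 13: (2281249, 267000)  from 1·(1241008,145249) + (1040241,121751)
fundamental: x₁=2281249, y₁=267000  (since 5204097000001 − 73·71289000000 = 1)
k=2:  x_2 = 2281249·2281249+73·267000·267000 = 10408194000001,  y_2 = 2281249·267000+267000·2281249 = 1218186966000
k=3:  x_3 = 2281249·10408194000001+73·267000·1218186966000 = 47487364308614281249,  y_3 = 2281249·1218186966000+267000·10408194000001 = 5557975596000801000

2281249 267000
10408194000001 1218186966000
47487364308614281249 5557975596000801000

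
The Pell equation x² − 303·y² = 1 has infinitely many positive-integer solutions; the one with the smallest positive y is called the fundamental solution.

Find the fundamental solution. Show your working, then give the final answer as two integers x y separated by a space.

d=303: √d = [17; 2,2,5,2,2,34] (ℓ=6, even), read p_5/q_5
step 0: (17, 1)  from 17·(1,0) + (0,1)
step 1: (35, 2)  from 2·(17,1) + (1,0)
…
step 4: (1027, 59)  from 2·(470,27) + (87,5)
step 5: (2524, 145)  from 2·(1027,59) + (470,27)
(x₁, y₁) = (2524, 145);  2524² − 303·145² = 1 ✓

2524 145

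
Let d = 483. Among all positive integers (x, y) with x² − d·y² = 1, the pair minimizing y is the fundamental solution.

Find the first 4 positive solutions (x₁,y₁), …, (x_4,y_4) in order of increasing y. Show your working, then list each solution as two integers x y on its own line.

22 1
967 44
42526 1935
1870177 85096

√483 = [21; 1,42, …], period ℓ=2 (even) → k=1
step 0: (21, 1)  from 21·(1,0) + (0,1)
step 1: (22, 1)  from 1·(21,1) + (1,0)
→ (22, 1).  Check: 22²=484, 483·1²=483, difference 1.
n=2: (22,1)∘(22,1) = (22·22+483·1·1, 22·1+1·22) = (967,44)
n=3: (967,44)∘(22,1) = (22·967+483·1·44, 22·44+1·967) = (42526,1935)
n=4: (42526,1935)∘(22,1) = (22·42526+483·1·1935, 22·1935+1·42526) = (1870177,85096)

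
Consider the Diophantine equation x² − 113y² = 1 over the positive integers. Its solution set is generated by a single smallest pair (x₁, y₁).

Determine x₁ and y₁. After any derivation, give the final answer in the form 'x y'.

√113 = [10; 1,1,1,2,2,1,1,1,20, …], period ℓ=9 (odd) → k=17
a_0=10:  p_0=10·1+0=10,  q_0=10·0+1=1
…
a_2=1:  p_2=1·11+10=21,  q_2=1·1+1=2
a_3=1:  p_3=1·21+11=32,  q_3=1·2+1=3
a_4=2:  p_4=2·32+21=85,  q_4=2·3+2=8
a_5=2:  p_5=2·85+32=202,  q_5=2·8+3=19
…
a_7=1:  p_7=1·287+202=489,  q_7=1·27+19=46
a_8=1:  p_8=1·489+287=776,  q_8=1·46+27=73
a_9=20:  p_9=20·776+489=16009,  q_9=20·73+46=1506
a_10=1:  p_10=1·16009+776=16785,  q_10=1·1506+73=1579
a_11=1:  p_11=1·16785+16009=32794,  q_11=1·1579+1506=3085
a_12=1:  p_12=1·32794+16785=49579,  q_12=1·3085+1579=4664
a_13=2:  p_13=2·49579+32794=131952,  q_13=2·4664+3085=12413
a_14=2:  p_14=2·131952+49579=313483,  q_14=2·12413+4664=29490
…
a_16=1:  p_16=1·445435+313483=758918,  q_16=1·41903+29490=71393
a_17=1:  p_17=1·758918+445435=1204353,  q_17=1·71393+41903=113296
fundamental: x₁=1204353, y₁=113296  (since 1450466148609 − 113·12835983616 = 1)

1204353 113296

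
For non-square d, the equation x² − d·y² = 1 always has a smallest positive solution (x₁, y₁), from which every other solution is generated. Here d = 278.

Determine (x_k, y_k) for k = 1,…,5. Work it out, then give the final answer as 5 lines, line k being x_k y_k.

√278 → a₀=16, period (1,2,16,2,1,32); ℓ=6 even so k=5
step 0: (16, 1)  from 16·(1,0) + (0,1)
…
step 2: (50, 3)  from 2·(17,1) + (16,1)
…
step 4: (1684, 101)  from 2·(817,49) + (50,3)
step 5: (2501, 150)  from 1·(1684,101) + (817,49)
(x₁, y₁) = (2501, 150);  2501² − 278·150² = 1 ✓
(2501+150√278)^2 = 12510001 + 750300√278
(2501+150√278)^3 = 62575022501 + 3753000450√278
(2501+150√278)^4 = 313000250040001 + 18772507500600√278
(2501+150√278)^5 = 1565627188125062501 + 93900078765000750√278

2501 150
12510001 750300
62575022501 3753000450
313000250040001 18772507500600
1565627188125062501 93900078765000750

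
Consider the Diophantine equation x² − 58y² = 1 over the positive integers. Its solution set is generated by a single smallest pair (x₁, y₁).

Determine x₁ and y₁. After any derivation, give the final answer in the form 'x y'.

19603 2574

d=58: √d = [7; 1,1,1,1,1,1,14] (ℓ=7, odd), read p_13/q_13
step 0: (7, 1)  from 7·(1,0) + (0,1)
…
step 2: (15, 2)  from 1·(8,1) + (7,1)
…
step 8: (1546, 203)  from 1·(1447,190) + (99,13)
step 9: (2993, 393)  from 1·(1546,203) + (1447,190)
step 10: (4539, 596)  from 1·(2993,393) + (1546,203)
step 11: (7532, 989)  from 1·(4539,596) + (2993,393)
step 12: (12071, 1585)  from 1·(7532,989) + (4539,596)
step 13: (19603, 2574)  from 1·(12071,1585) + (7532,989)
(x₁, y₁) = (19603, 2574);  19603² − 58·2574² = 1 ✓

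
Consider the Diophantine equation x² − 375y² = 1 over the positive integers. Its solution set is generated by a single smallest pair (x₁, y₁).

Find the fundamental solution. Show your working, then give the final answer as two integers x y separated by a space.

[19; 2,1,2,1,5,1,2,1,2,38] for √375; ℓ=10 ⇒ convergent index 9
k=0  a_k=19  p_k/q_k = 19/1
…
k=3  a_k=2  p_k/q_k = 155/8
…
k=8  a_k=1  p_k/q_k = 5519/285
k=9  a_k=2  p_k/q_k = 15124/781
→ (15124, 781).  Check: 15124²=228735376, 375·781²=228735375, difference 1.

15124 781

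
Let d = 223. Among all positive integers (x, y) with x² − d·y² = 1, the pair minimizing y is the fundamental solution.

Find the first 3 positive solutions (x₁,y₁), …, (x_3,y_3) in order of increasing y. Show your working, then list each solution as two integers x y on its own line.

224 15
100351 6720
44957024 3010545

[14; 1,13,1,28] for √223; ℓ=4 ⇒ convergent index 3
a_0=14:  p_0=14·1+0=14,  q_0=14·0+1=1
…
a_2=13:  p_2=13·15+14=209,  q_2=13·1+1=14
a_3=1:  p_3=1·209+15=224,  q_3=1·14+1=15
→ (224, 15).  Check: 224²=50176, 223·15²=50175, difference 1.
n=2: (224,15)∘(224,15) = (224·224+223·15·15, 224·15+15·224) = (100351,6720)
n=3: (100351,6720)∘(224,15) = (224·100351+223·15·6720, 224·6720+15·100351) = (44957024,3010545)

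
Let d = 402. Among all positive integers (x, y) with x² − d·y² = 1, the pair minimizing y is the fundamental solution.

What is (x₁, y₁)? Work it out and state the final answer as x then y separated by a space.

d=402: √d = [20; 20,40] (ℓ=2, even), read p_1/q_1
i=0: a=20 ⇒ p=20, q=1
i=1: a=20 ⇒ p=401, q=20
fundamental: x₁=401, y₁=20  (since 160801 − 402·400 = 1)

401 20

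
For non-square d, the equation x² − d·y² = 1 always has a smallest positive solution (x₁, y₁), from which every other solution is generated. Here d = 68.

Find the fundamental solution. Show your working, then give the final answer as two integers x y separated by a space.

√68 = [8; 4,16, …], period ℓ=2 (even) → k=1
k=0  a_k=8  p_k/q_k = 8/1
k=1  a_k=4  p_k/q_k = 33/4
→ (33, 4).  Check: 33²=1089, 68·4²=1088, difference 1.

33 4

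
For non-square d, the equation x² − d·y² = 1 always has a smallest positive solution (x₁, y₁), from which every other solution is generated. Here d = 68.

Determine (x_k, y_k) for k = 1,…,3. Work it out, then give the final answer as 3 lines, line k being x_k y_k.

33 4
2177 264
143649 17420

[8; 4,16] for √68; ℓ=2 ⇒ convergent index 1
k=0  a_k=8  p_k/q_k = 8/1
k=1  a_k=4  p_k/q_k = 33/4
fundamental: x₁=33, y₁=4  (since 1089 − 68·16 = 1)
(33+4√68)^2 = 2177 + 264√68
(33+4√68)^3 = 143649 + 17420√68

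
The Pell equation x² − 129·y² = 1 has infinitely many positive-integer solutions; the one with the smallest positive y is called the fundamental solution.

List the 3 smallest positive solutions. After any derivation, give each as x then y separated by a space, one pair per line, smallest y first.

√129 → a₀=11, period (2,1,3,1,6,1,3,1,2,22); ℓ=10 even so k=9
a_0=11:  p_0=11·1+0=11,  q_0=11·0+1=1
…
a_2=1:  p_2=1·23+11=34,  q_2=1·2+1=3
…
a_6=1:  p_6=1·1079+159=1238,  q_6=1·95+14=109
…
a_8=1:  p_8=1·4793+1238=6031,  q_8=1·422+109=531
a_9=2:  p_9=2·6031+4793=16855,  q_9=2·531+422=1484
fundamental: x₁=16855, y₁=1484  (since 284091025 − 129·2202256 = 1)
k=2:  x_2 = 16855·16855+129·1484·1484 = 568182049,  y_2 = 16855·1484+1484·16855 = 50025640
k=3:  x_3 = 16855·568182049+129·1484·50025640 = 19153416854935,  y_3 = 16855·50025640+1484·568182049 = 1686364322916

16855 1484
568182049 50025640
19153416854935 1686364322916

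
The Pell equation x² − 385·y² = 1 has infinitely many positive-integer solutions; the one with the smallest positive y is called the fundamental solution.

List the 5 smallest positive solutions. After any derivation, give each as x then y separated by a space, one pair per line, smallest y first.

√385 = [19; 1,1,1,1,1,…,1,1,38, …], period ℓ=16 (even) → k=15
a_0=19:  p_0=19·1+0=19,  q_0=19·0+1=1
a_1=1:  p_1=1·19+1=20,  q_1=1·1+0=1
a_2=1:  p_2=1·20+19=39,  q_2=1·1+1=2
a_3=1:  p_3=1·39+20=59,  q_3=1·2+1=3
a_4=1:  p_4=1·59+39=98,  q_4=1·3+2=5
a_5=1:  p_5=1·98+59=157,  q_5=1·5+3=8
…
a_7=1:  p_7=1·569+157=726,  q_7=1·29+8=37
a_8=2:  p_8=2·726+569=2021,  q_8=2·37+29=103
a_9=1:  p_9=1·2021+726=2747,  q_9=1·103+37=140
a_10=3:  p_10=3·2747+2021=10262,  q_10=3·140+103=523
a_11=1:  p_11=1·10262+2747=13009,  q_11=1·523+140=663
a_12=1:  p_12=1·13009+10262=23271,  q_12=1·663+523=1186
a_13=1:  p_13=1·23271+13009=36280,  q_13=1·1186+663=1849
a_14=1:  p_14=1·36280+23271=59551,  q_14=1·1849+1186=3035
a_15=1:  p_15=1·59551+36280=95831,  q_15=1·3035+1849=4884
fundamental: x₁=95831, y₁=4884  (since 9183580561 − 385·23853456 = 1)
(x_2, y_2) = (95831·95831 + 385·4884·4884, 95831·4884 + 4884·95831) = (18367161121, 936077208)
(x_3, y_3) = (95831·18367161121 + 385·4884·936077208, 95831·936077208 + 4884·18367161121) = (3520286834677271, 179410429834812)
(x_4, y_4) = (95831·3520286834677271 + 385·4884·179410429834812, 95831·179410429834812 + 4884·3520286834677271) = (674705215289547953281, 34386161802063660336)
(x_5, y_5) = (95831·674705215289547953281 + 385·4884·34386161802063660336, 95831·34386161802063660336 + 4884·674705215289547953281) = (129315350969305052987065751, 6590520543127714837483620)

95831 4884
18367161121 936077208
3520286834677271 179410429834812
674705215289547953281 34386161802063660336
129315350969305052987065751 6590520543127714837483620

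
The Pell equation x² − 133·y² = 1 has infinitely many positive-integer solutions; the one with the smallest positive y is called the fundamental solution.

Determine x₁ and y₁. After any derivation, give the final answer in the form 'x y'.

2588599 224460

[11; 1,1,7,5,1,…,1,1,22] for √133; ℓ=16 ⇒ convergent index 15
k=0  a_k=11  p_k/q_k = 11/1
k=1  a_k=1  p_k/q_k = 12/1
…
k=3  a_k=7  p_k/q_k = 173/15
k=4  a_k=5  p_k/q_k = 888/77
k=5  a_k=1  p_k/q_k = 1061/92
…
k=8  a_k=2  p_k/q_k = 7969/691
k=9  a_k=1  p_k/q_k = 10979/952
k=10  a_k=1  p_k/q_k = 18948/1643
k=11  a_k=1  p_k/q_k = 29927/2595
…
k=13  a_k=7  p_k/q_k = 1210008/104921
k=14  a_k=1  p_k/q_k = 1378591/119539
k=15  a_k=1  p_k/q_k = 2588599/224460
fundamental: x₁=2588599, y₁=224460  (since 6700844782801 − 133·50382291600 = 1)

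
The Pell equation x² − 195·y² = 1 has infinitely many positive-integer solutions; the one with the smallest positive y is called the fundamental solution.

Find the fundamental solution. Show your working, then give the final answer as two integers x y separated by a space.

[13; 1,26] for √195; ℓ=2 ⇒ convergent index 1
i=0: a=13 ⇒ p=13, q=1
i=1: a=1 ⇒ p=14, q=1
(x₁, y₁) = (14, 1);  14² − 195·1² = 1 ✓

14 1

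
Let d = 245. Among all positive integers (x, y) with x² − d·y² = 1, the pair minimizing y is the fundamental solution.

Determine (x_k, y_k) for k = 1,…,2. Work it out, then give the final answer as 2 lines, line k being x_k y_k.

√245 = [15; 1,1,1,7,6,7,1,1,1,30, …], period ℓ=10 (even) → k=9
step 0: (15, 1)  from 15·(1,0) + (0,1)
step 1: (16, 1)  from 1·(15,1) + (1,0)
step 2: (31, 2)  from 1·(16,1) + (15,1)
step 3: (47, 3)  from 1·(31,2) + (16,1)
step 4: (360, 23)  from 7·(47,3) + (31,2)
step 5: (2207, 141)  from 6·(360,23) + (47,3)
…
step 8: (33825, 2161)  from 1·(18016,1151) + (15809,1010)
step 9: (51841, 3312)  from 1·(33825,2161) + (18016,1151)
→ (51841, 3312).  Check: 51841²=2687489281, 245·3312²=2687489280, difference 1.
(51841+3312√245)^2 = 5374978561 + 343394784√245

51841 3312
5374978561 343394784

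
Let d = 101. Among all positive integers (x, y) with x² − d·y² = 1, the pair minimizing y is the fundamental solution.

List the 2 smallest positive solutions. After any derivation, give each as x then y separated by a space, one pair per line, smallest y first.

201 20
80801 8040

[10; 20] for √101; ℓ=1 ⇒ convergent index 1
a_0=10:  p_0=10·1+0=10,  q_0=10·0+1=1
a_1=20:  p_1=20·10+1=201,  q_1=20·1+0=20
fundamental: x₁=201, y₁=20  (since 40401 − 101·400 = 1)
n=2: (201,20)∘(201,20) = (201·201+101·20·20, 201·20+20·201) = (80801,8040)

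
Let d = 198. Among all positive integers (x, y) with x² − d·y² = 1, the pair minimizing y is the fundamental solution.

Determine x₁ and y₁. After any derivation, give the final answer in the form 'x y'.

[14; 14,28] for √198; ℓ=2 ⇒ convergent index 1
a_0=14:  p_0=14·1+0=14,  q_0=14·0+1=1
a_1=14:  p_1=14·14+1=197,  q_1=14·1+0=14
fundamental: x₁=197, y₁=14  (since 38809 − 198·196 = 1)

197 14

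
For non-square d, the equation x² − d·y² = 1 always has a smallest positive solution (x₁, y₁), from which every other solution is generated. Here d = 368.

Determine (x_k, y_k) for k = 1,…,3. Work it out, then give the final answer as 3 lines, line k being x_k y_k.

[19; 5,2,5,38] for √368; ℓ=4 ⇒ convergent index 3
a_0=19:  p_0=19·1+0=19,  q_0=19·0+1=1
a_1=5:  p_1=5·19+1=96,  q_1=5·1+0=5
a_2=2:  p_2=2·96+19=211,  q_2=2·5+1=11
a_3=5:  p_3=5·211+96=1151,  q_3=5·11+5=60
fundamental: x₁=1151, y₁=60  (since 1324801 − 368·3600 = 1)
(x_2, y_2) = (1151·1151 + 368·60·60, 1151·60 + 60·1151) = (2649601, 138120)
(x_3, y_3) = (1151·2649601 + 368·60·138120, 1151·138120 + 60·2649601) = (6099380351, 317952180)

1151 60
2649601 138120
6099380351 317952180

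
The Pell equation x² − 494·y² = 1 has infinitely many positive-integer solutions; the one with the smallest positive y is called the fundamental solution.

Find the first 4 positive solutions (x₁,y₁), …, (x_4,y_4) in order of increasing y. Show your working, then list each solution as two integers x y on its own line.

√494 = [22; 4,2,2,1,2,1,2,2,4,44, …], period ℓ=10 (even) → k=9
k=0  a_k=22  p_k/q_k = 22/1
k=1  a_k=4  p_k/q_k = 89/4
…
k=3  a_k=2  p_k/q_k = 489/22
k=4  a_k=1  p_k/q_k = 689/31
k=5  a_k=2  p_k/q_k = 1867/84
k=6  a_k=1  p_k/q_k = 2556/115
…
k=8  a_k=2  p_k/q_k = 16514/743
k=9  a_k=4  p_k/q_k = 73035/3286
→ (73035, 3286).  Check: 73035²=5334111225, 494·3286²=5334111224, difference 1.
k=2:  x_2 = 73035·73035+494·3286·3286 = 10668222449,  y_2 = 73035·3286+3286·73035 = 479986020
k=3:  x_3 = 73035·10668222449+494·3286·479986020 = 1558307253052395,  y_3 = 73035·479986020+3286·10668222449 = 70111557938114
k=4:  x_4 = 73035·1558307253052395+494·3286·70111557938114 = 227621940442695115201,  y_4 = 73035·70111557938114+3286·1558307253052395 = 10241195267540325960

73035 3286
10668222449 479986020
1558307253052395 70111557938114
227621940442695115201 10241195267540325960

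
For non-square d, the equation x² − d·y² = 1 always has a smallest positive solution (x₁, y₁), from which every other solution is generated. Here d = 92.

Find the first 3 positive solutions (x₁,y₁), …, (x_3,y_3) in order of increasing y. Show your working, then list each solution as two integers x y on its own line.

√92 = [9; 1,1,2,4,2,1,1,18, …], period ℓ=8 (even) → k=7
i=0: a=9 ⇒ p=9, q=1
i=1: a=1 ⇒ p=10, q=1
i=2: a=1 ⇒ p=19, q=2
…
i=4: a=4 ⇒ p=211, q=22
…
i=6: a=1 ⇒ p=681, q=71
i=7: a=1 ⇒ p=1151, q=120
fundamental: x₁=1151, y₁=120  (since 1324801 − 92·14400 = 1)
k=2:  x_2 = 1151·1151+92·120·120 = 2649601,  y_2 = 1151·120+120·1151 = 276240
k=3:  x_3 = 1151·2649601+92·120·276240 = 6099380351,  y_3 = 1151·276240+120·2649601 = 635904360

1151 120
2649601 276240
6099380351 635904360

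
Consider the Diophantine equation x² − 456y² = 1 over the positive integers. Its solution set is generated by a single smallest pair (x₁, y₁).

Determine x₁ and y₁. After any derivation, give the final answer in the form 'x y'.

d=456: √d = [21; 2,1,4,1,2,42] (ℓ=6, even), read p_5/q_5
step 0: (21, 1)  from 21·(1,0) + (0,1)
step 1: (43, 2)  from 2·(21,1) + (1,0)
…
step 4: (363, 17)  from 1·(299,14) + (64,3)
step 5: (1025, 48)  from 2·(363,17) + (299,14)
fundamental: x₁=1025, y₁=48  (since 1050625 − 456·2304 = 1)

1025 48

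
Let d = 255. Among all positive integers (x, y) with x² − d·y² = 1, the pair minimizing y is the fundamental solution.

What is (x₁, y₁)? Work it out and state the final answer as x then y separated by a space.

[15; 1,30] for √255; ℓ=2 ⇒ convergent index 1
i=0: a=15 ⇒ p=15, q=1
i=1: a=1 ⇒ p=16, q=1
(x₁, y₁) = (16, 1);  16² − 255·1² = 1 ✓

16 1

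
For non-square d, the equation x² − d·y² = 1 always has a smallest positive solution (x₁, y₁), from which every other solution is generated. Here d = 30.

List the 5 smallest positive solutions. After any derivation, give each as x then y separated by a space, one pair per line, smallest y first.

√30 = [5; 2,10, …], period ℓ=2 (even) → k=1
step 0: (5, 1)  from 5·(1,0) + (0,1)
step 1: (11, 2)  from 2·(5,1) + (1,0)
→ (11, 2).  Check: 11²=121, 30·2²=120, difference 1.
(11+2√30)^2 = 241 + 44√30
(11+2√30)^3 = 5291 + 966√30
(11+2√30)^4 = 116161 + 21208√30
(11+2√30)^5 = 2550251 + 465610√30

11 2
241 44
5291 966
116161 21208
2550251 465610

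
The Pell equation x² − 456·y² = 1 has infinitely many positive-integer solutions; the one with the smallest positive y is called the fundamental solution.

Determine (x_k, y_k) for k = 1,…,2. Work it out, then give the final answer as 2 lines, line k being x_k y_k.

1025 48
2101249 98400

[21; 2,1,4,1,2,42] for √456; ℓ=6 ⇒ convergent index 5
a_0=21:  p_0=21·1+0=21,  q_0=21·0+1=1
a_1=2:  p_1=2·21+1=43,  q_1=2·1+0=2
…
a_4=1:  p_4=1·299+64=363,  q_4=1·14+3=17
a_5=2:  p_5=2·363+299=1025,  q_5=2·17+14=48
→ (1025, 48).  Check: 1025²=1050625, 456·48²=1050624, difference 1.
(1025+48√456)^2 = 2101249 + 98400√456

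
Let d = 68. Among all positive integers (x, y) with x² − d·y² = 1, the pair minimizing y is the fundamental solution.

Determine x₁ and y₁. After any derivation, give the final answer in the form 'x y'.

33 4

d=68: √d = [8; 4,16] (ℓ=2, even), read p_1/q_1
step 0: (8, 1)  from 8·(1,0) + (0,1)
step 1: (33, 4)  from 4·(8,1) + (1,0)
(x₁, y₁) = (33, 4);  33² − 68·4² = 1 ✓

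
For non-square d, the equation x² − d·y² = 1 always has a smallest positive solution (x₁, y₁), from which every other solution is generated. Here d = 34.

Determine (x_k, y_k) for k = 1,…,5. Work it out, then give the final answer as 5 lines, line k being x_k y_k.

d=34: √d = [5; 1,4,1,10] (ℓ=4, even), read p_3/q_3
step 0: (5, 1)  from 5·(1,0) + (0,1)
step 1: (6, 1)  from 1·(5,1) + (1,0)
step 2: (29, 5)  from 4·(6,1) + (5,1)
step 3: (35, 6)  from 1·(29,5) + (6,1)
(x₁, y₁) = (35, 6);  35² − 34·6² = 1 ✓
n=2: (35,6)∘(35,6) = (35·35+34·6·6, 35·6+6·35) = (2449,420)
n=3: (2449,420)∘(35,6) = (35·2449+34·6·420, 35·420+6·2449) = (171395,29394)
n=4: (171395,29394)∘(35,6) = (35·171395+34·6·29394, 35·29394+6·171395) = (11995201,2057160)
n=5: (11995201,2057160)∘(35,6) = (35·11995201+34·6·2057160, 35·2057160+6·11995201) = (839492675,143971806)

35 6
2449 420
171395 29394
11995201 2057160
839492675 143971806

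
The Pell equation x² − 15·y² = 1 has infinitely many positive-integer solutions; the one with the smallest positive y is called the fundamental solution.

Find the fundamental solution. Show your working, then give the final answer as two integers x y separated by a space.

4 1

[3; 1,6] for √15; ℓ=2 ⇒ convergent index 1
k=0  a_k=3  p_k/q_k = 3/1
k=1  a_k=1  p_k/q_k = 4/1
→ (4, 1).  Check: 4²=16, 15·1²=15, difference 1.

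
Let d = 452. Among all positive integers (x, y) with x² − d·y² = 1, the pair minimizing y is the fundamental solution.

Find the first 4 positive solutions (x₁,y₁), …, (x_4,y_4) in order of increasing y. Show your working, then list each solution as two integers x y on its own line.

1204353 56648
2900932297217 136448377488
6987493029899166849 328664025545553880
16830816386073401651890177 791655010315592455701792

d=452: √d = [21; 3,1,5,3,10,3,5,1,3,42] (ℓ=10, even), read p_9/q_9
k=0  a_k=21  p_k/q_k = 21/1
…
k=2  a_k=1  p_k/q_k = 85/4
k=3  a_k=5  p_k/q_k = 489/23
…
k=5  a_k=10  p_k/q_k = 16009/753
…
k=7  a_k=5  p_k/q_k = 263904/12413
k=8  a_k=1  p_k/q_k = 313483/14745
k=9  a_k=3  p_k/q_k = 1204353/56648
→ (1204353, 56648).  Check: 1204353²=1450466148609, 452·56648²=1450466148608, difference 1.
k=2:  x_2 = 1204353·1204353+452·56648·56648 = 2900932297217,  y_2 = 1204353·56648+56648·1204353 = 136448377488
k=3:  x_3 = 1204353·2900932297217+452·56648·136448377488 = 6987493029899166849,  y_3 = 1204353·136448377488+56648·2900932297217 = 328664025545553880
k=4:  x_4 = 1204353·6987493029899166849+452·56648·328664025545553880 = 16830816386073401651890177,  y_4 = 1204353·328664025545553880+56648·6987493029899166849 = 791655010315592455701792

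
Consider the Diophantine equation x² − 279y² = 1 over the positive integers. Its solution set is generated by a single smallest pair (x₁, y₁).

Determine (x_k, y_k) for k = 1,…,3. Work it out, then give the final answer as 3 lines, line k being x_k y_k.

d=279: √d = [16; 1,2,2,1,2,2,1,32] (ℓ=8, even), read p_7/q_7
a_0=16:  p_0=16·1+0=16,  q_0=16·0+1=1
a_1=1:  p_1=1·16+1=17,  q_1=1·1+0=1
a_2=2:  p_2=2·17+16=50,  q_2=2·1+1=3
a_3=2:  p_3=2·50+17=117,  q_3=2·3+1=7
…
a_6=2:  p_6=2·451+167=1069,  q_6=2·27+10=64
a_7=1:  p_7=1·1069+451=1520,  q_7=1·64+27=91
(x₁, y₁) = (1520, 91);  1520² − 279·91² = 1 ✓
k=2:  x_2 = 1520·1520+279·91·91 = 4620799,  y_2 = 1520·91+91·1520 = 276640
k=3:  x_3 = 1520·4620799+279·91·276640 = 14047227440,  y_3 = 1520·276640+91·4620799 = 840985509

1520 91
4620799 276640
14047227440 840985509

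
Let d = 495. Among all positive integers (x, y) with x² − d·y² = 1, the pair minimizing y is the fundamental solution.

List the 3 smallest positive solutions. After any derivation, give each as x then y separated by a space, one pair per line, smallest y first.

89 4
15841 712
2819609 126732

[22; 4,44] for √495; ℓ=2 ⇒ convergent index 1
a_0=22:  p_0=22·1+0=22,  q_0=22·0+1=1
a_1=4:  p_1=4·22+1=89,  q_1=4·1+0=4
→ (89, 4).  Check: 89²=7921, 495·4²=7920, difference 1.
k=2:  x_2 = 89·89+495·4·4 = 15841,  y_2 = 89·4+4·89 = 712
k=3:  x_3 = 89·15841+495·4·712 = 2819609,  y_3 = 89·712+4·15841 = 126732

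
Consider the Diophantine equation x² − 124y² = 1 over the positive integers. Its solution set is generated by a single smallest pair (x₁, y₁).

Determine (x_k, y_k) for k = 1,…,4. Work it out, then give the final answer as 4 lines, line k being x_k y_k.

d=124: √d = [11; 7,2,1,1,1,…,2,7,22] (ℓ=16, even), read p_15/q_15
k=0  a_k=11  p_k/q_k = 11/1
k=1  a_k=7  p_k/q_k = 78/7
k=2  a_k=2  p_k/q_k = 167/15
…
k=5  a_k=1  p_k/q_k = 657/59
k=6  a_k=3  p_k/q_k = 2383/214
k=7  a_k=1  p_k/q_k = 3040/273
k=8  a_k=4  p_k/q_k = 14543/1306
k=9  a_k=1  p_k/q_k = 17583/1579
k=10  a_k=3  p_k/q_k = 67292/6043
…
k=12  a_k=1  p_k/q_k = 152167/13665
k=13  a_k=1  p_k/q_k = 237042/21287
k=14  a_k=2  p_k/q_k = 626251/56239
k=15  a_k=7  p_k/q_k = 4620799/414960
(x₁, y₁) = (4620799, 414960);  4620799² − 124·414960² = 1 ✓
k=2:  x_2 = 4620799·4620799+124·414960·414960 = 42703566796801,  y_2 = 4620799·414960+414960·4620799 = 3834893506080
k=3:  x_3 = 4620799·42703566796801+124·414960·3834893506080 = 394649197502177907199,  y_3 = 4620799·3834893506080+414960·42703566796801 = 35440544156001500880
k=4:  x_4 = 4620799·394649197502177907199+124·414960·35440544156001500880 = 3647189234337689639247667201,  y_4 = 4620799·35440544156001500880+414960·394649197502177907199 = 327527261991011323636100160

4620799 414960
42703566796801 3834893506080
394649197502177907199 35440544156001500880
3647189234337689639247667201 327527261991011323636100160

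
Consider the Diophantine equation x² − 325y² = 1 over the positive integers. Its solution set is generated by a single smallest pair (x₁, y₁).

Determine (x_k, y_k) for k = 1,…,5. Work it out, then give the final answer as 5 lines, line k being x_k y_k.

[18; 36] for √325; ℓ=1 ⇒ convergent index 1
step 0: (18, 1)  from 18·(1,0) + (0,1)
step 1: (649, 36)  from 36·(18,1) + (1,0)
(x₁, y₁) = (649, 36);  649² − 325·36² = 1 ✓
k=2:  x_2 = 649·649+325·36·36 = 842401,  y_2 = 649·36+36·649 = 46728
k=3:  x_3 = 649·842401+325·36·46728 = 1093435849,  y_3 = 649·46728+36·842401 = 60652908
k=4:  x_4 = 649·1093435849+325·36·60652908 = 1419278889601,  y_4 = 649·60652908+36·1093435849 = 78727427856
k=5:  x_5 = 649·1419278889601+325·36·78727427856 = 1842222905266249,  y_5 = 649·78727427856+36·1419278889601 = 102188140704180

649 36
842401 46728
1093435849 60652908
1419278889601 78727427856
1842222905266249 102188140704180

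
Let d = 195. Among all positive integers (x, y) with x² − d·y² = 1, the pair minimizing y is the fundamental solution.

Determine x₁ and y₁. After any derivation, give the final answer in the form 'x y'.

d=195: √d = [13; 1,26] (ℓ=2, even), read p_1/q_1
step 0: (13, 1)  from 13·(1,0) + (0,1)
step 1: (14, 1)  from 1·(13,1) + (1,0)
→ (14, 1).  Check: 14²=196, 195·1²=195, difference 1.

14 1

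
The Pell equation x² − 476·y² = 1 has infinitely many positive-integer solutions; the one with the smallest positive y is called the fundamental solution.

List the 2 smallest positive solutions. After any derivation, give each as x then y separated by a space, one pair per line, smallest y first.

[21; 1,4,2,10,2,4,1,42] for √476; ℓ=8 ⇒ convergent index 7
k=0  a_k=21  p_k/q_k = 21/1
k=1  a_k=1  p_k/q_k = 22/1
…
k=3  a_k=2  p_k/q_k = 240/11
…
k=5  a_k=2  p_k/q_k = 5258/241
k=6  a_k=4  p_k/q_k = 23541/1079
k=7  a_k=1  p_k/q_k = 28799/1320
(x₁, y₁) = (28799, 1320);  28799² − 476·1320² = 1 ✓
(28799+1320√476)^2 = 1658764801 + 76029360√476

28799 1320
1658764801 76029360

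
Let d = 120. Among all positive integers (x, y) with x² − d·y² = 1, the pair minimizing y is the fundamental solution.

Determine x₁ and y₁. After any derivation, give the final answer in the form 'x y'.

[10; 1,20] for √120; ℓ=2 ⇒ convergent index 1
step 0: (10, 1)  from 10·(1,0) + (0,1)
step 1: (11, 1)  from 1·(10,1) + (1,0)
→ (11, 1).  Check: 11²=121, 120·1²=120, difference 1.

11 1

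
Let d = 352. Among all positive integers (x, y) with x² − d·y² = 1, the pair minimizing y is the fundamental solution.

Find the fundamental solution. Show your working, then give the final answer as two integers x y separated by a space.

77617 4137

[18; 1,3,5,9,5,3,1,36] for √352; ℓ=8 ⇒ convergent index 7
i=0: a=18 ⇒ p=18, q=1
…
i=2: a=3 ⇒ p=75, q=4
…
i=5: a=5 ⇒ p=18499, q=986
i=6: a=3 ⇒ p=59118, q=3151
i=7: a=1 ⇒ p=77617, q=4137
fundamental: x₁=77617, y₁=4137  (since 6024398689 − 352·17114769 = 1)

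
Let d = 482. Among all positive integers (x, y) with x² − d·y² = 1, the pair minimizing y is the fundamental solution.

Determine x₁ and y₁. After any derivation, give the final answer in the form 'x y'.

√482 → a₀=21, period (1,20,1,42); ℓ=4 even so k=3
i=0: a=21 ⇒ p=21, q=1
i=1: a=1 ⇒ p=22, q=1
i=2: a=20 ⇒ p=461, q=21
i=3: a=1 ⇒ p=483, q=22
(x₁, y₁) = (483, 22);  483² − 482·22² = 1 ✓

483 22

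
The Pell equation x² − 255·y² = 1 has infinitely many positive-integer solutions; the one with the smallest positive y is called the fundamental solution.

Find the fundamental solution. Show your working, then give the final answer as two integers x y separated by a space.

√255 = [15; 1,30, …], period ℓ=2 (even) → k=1
i=0: a=15 ⇒ p=15, q=1
i=1: a=1 ⇒ p=16, q=1
(x₁, y₁) = (16, 1);  16² − 255·1² = 1 ✓

16 1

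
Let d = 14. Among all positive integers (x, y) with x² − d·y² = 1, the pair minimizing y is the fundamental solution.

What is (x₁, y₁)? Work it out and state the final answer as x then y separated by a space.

15 4

d=14: √d = [3; 1,2,1,6] (ℓ=4, even), read p_3/q_3
step 0: (3, 1)  from 3·(1,0) + (0,1)
step 1: (4, 1)  from 1·(3,1) + (1,0)
step 2: (11, 3)  from 2·(4,1) + (3,1)
step 3: (15, 4)  from 1·(11,3) + (4,1)
fundamental: x₁=15, y₁=4  (since 225 − 14·16 = 1)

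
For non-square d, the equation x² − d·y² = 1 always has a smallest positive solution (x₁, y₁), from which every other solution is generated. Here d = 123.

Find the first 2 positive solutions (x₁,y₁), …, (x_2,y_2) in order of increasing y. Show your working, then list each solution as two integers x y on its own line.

√123 → a₀=11, period (11,22); ℓ=2 even so k=1
step 0: (11, 1)  from 11·(1,0) + (0,1)
step 1: (122, 11)  from 11·(11,1) + (1,0)
fundamental: x₁=122, y₁=11  (since 14884 − 123·121 = 1)
n=2: (122,11)∘(122,11) = (122·122+123·11·11, 122·11+11·122) = (29767,2684)

122 11
29767 2684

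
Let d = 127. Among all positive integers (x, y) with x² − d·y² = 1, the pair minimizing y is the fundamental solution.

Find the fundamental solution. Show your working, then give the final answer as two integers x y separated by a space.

[11; 3,1,2,2,7,11,7,2,2,1,3,22] for √127; ℓ=12 ⇒ convergent index 11
i=0: a=11 ⇒ p=11, q=1
i=1: a=3 ⇒ p=34, q=3
…
i=3: a=2 ⇒ p=124, q=11
i=4: a=2 ⇒ p=293, q=26
i=5: a=7 ⇒ p=2175, q=193
i=6: a=11 ⇒ p=24218, q=2149
i=7: a=7 ⇒ p=171701, q=15236
i=8: a=2 ⇒ p=367620, q=32621
i=9: a=2 ⇒ p=906941, q=80478
i=10: a=1 ⇒ p=1274561, q=113099
i=11: a=3 ⇒ p=4730624, q=419775
→ (4730624, 419775).  Check: 4730624²=22378803429376, 127·419775²=22378803429375, difference 1.

4730624 419775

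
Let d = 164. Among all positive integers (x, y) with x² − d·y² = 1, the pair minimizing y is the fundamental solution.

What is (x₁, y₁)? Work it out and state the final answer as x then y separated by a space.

2049 160

√164 = [12; 1,4,6,4,1,24, …], period ℓ=6 (even) → k=5
k=0  a_k=12  p_k/q_k = 12/1
…
k=3  a_k=6  p_k/q_k = 397/31
k=4  a_k=4  p_k/q_k = 1652/129
k=5  a_k=1  p_k/q_k = 2049/160
(x₁, y₁) = (2049, 160);  2049² − 164·160² = 1 ✓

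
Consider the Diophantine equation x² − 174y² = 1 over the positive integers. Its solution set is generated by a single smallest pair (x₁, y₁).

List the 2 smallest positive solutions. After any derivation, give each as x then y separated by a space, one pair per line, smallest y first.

d=174: √d = [13; 5,4,5,26] (ℓ=4, even), read p_3/q_3
k=0  a_k=13  p_k/q_k = 13/1
k=1  a_k=5  p_k/q_k = 66/5
k=2  a_k=4  p_k/q_k = 277/21
k=3  a_k=5  p_k/q_k = 1451/110
(x₁, y₁) = (1451, 110);  1451² − 174·110² = 1 ✓
k=2:  x_2 = 1451·1451+174·110·110 = 4210801,  y_2 = 1451·110+110·1451 = 319220

1451 110
4210801 319220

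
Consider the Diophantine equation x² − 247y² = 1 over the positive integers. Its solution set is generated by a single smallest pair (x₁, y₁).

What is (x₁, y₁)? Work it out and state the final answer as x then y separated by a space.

[15; 1,2,1,1,9,1,9,1,1,2,1,30] for √247; ℓ=12 ⇒ convergent index 11
a_0=15:  p_0=15·1+0=15,  q_0=15·0+1=1
…
a_3=1:  p_3=1·47+16=63,  q_3=1·3+1=4
a_4=1:  p_4=1·63+47=110,  q_4=1·4+3=7
…
a_6=1:  p_6=1·1053+110=1163,  q_6=1·67+7=74
a_7=9:  p_7=9·1163+1053=11520,  q_7=9·74+67=733
a_8=1:  p_8=1·11520+1163=12683,  q_8=1·733+74=807
…
a_10=2:  p_10=2·24203+12683=61089,  q_10=2·1540+807=3887
a_11=1:  p_11=1·61089+24203=85292,  q_11=1·3887+1540=5427
→ (85292, 5427).  Check: 85292²=7274725264, 247·5427²=7274725263, difference 1.

85292 5427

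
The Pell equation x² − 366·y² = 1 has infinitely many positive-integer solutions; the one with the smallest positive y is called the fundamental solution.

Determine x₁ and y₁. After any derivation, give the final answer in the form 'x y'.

√366 → a₀=19, period (7,1,1,1,2,12,2,1,1,1,7,38); ℓ=12 even so k=11
k=0  a_k=19  p_k/q_k = 19/1
k=1  a_k=7  p_k/q_k = 134/7
k=2  a_k=1  p_k/q_k = 153/8
…
k=8  a_k=1  p_k/q_k = 44499/2326
k=9  a_k=1  p_k/q_k = 74554/3897
k=10  a_k=1  p_k/q_k = 119053/6223
k=11  a_k=7  p_k/q_k = 907925/47458
fundamental: x₁=907925, y₁=47458  (since 824327805625 − 366·2252261764 = 1)

907925 47458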